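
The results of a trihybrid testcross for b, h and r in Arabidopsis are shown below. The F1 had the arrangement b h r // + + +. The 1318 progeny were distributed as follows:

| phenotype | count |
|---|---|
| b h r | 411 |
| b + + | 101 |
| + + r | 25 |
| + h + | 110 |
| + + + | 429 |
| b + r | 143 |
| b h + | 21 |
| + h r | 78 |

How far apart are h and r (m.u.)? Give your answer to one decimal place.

22.7 m.u.

The two rarest classes, b h + and + + r, are the double crossovers. Comparing them with the parentals, only the r allele has switched, so r is the middle locus and the order is b – r – h.
Crossovers in the r–h interval produce the single-crossover classes b + r and + h + (143 + 110 = 253) plus the double crossovers (46).
RF(r–h) = (253 + 46) / 1318 = 299/1318 = 0.2269 → 22.7 m.u.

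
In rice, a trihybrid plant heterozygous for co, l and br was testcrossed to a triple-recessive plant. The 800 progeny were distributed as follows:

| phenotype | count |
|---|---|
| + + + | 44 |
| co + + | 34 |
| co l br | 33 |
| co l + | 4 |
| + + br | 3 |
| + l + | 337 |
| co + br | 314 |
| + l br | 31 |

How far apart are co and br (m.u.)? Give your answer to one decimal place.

The two most frequent reciprocal classes, co + br and + l +, are the parental types, so the F1 was co + br / + l +.
The two rarest classes, + + br and co l +, are the double crossovers. Comparing them with the parentals, only the co allele has switched, so co is the middle locus and the order is br – co – l.
Crossovers in the br–co interval produce the single-crossover classes co + + and + l br (34 + 31 = 65) plus the double crossovers (7).
RF(br–co) = (65 + 7) / 800 = 72/800 = 0.0900 → 9.0 m.u.

9.0 m.u.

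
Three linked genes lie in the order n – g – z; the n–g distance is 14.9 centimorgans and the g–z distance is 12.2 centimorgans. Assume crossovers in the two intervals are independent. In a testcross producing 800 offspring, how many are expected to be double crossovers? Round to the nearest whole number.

15

Map distances give recombination frequencies of 0.149 and 0.122 for the two intervals.
With no interference, expected double-crossover frequency = 0.149 × 0.122 = 0.01818.
Expected number = 0.01818 × 800 = 14.54 ≈ 15.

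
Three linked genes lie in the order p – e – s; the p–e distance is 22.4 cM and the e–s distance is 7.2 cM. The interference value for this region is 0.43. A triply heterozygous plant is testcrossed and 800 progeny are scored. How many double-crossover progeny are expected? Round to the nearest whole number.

Map distances give recombination frequencies of 0.224 and 0.072 for the two intervals.
With interference 0.43 (so coincidence = 0.57), expected double-crossover frequency = 0.224 × 0.072 × 0.57 = 0.00919.
Expected number = 0.00919 × 800 = 7.35 ≈ 7.

7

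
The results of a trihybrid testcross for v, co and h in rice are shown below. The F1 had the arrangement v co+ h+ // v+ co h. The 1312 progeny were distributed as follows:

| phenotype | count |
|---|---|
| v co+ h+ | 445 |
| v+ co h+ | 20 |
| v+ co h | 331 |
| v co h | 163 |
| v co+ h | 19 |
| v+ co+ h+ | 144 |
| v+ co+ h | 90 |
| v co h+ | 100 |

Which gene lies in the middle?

h

The two rarest classes, v co+ h and v+ co h+, are the double crossovers. Comparing them with the parentals, only the h allele has switched, so h is the middle locus and the order is v – h – co.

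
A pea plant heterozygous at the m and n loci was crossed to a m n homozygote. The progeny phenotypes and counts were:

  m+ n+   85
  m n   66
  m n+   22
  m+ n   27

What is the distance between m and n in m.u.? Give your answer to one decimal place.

The two most frequent classes, m+ n+ (85) and m n (66), are the parental types, so the F1 was m+ n+ / m n.
The recombinant classes are m+ n and m n+: 27 + 22 = 49.
Recombination frequency = 49/200 = 0.2450 ≈ 24.5%, i.e. 24.5 m.u.

24.5 m.u.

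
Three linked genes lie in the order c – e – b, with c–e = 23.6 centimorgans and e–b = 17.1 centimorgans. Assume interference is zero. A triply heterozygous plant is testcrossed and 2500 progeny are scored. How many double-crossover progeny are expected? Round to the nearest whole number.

Map distances give recombination frequencies of 0.236 and 0.171 for the two intervals.
With no interference, expected double-crossover frequency = 0.236 × 0.171 = 0.04036.
Expected number = 0.04036 × 2500 = 100.89 ≈ 101.

101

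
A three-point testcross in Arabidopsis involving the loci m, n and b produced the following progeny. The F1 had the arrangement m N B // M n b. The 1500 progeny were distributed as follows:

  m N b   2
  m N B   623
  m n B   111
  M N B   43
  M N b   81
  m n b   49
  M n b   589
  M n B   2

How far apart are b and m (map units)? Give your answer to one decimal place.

The two rarest classes, m N b and M n B, are the double crossovers. Comparing them with the parentals, only the b allele has switched, so b is the middle locus and the order is n – b – m.
Crossovers in the b–m interval produce the single-crossover classes M N B and m n b (43 + 49 = 92) plus the double crossovers (4).
RF(b–m) = (92 + 4) / 1500 = 96/1500 = 0.0640 → 6.4 map units.

6.4 map units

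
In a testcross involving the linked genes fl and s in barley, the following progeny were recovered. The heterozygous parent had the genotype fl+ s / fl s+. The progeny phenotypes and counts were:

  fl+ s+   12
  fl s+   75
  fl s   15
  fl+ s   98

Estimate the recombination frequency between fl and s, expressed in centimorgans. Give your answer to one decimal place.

13.5 centimorgans

The recombinant classes are fl+ s+ and fl s: 12 + 15 = 27.
Recombination frequency = 27/200 = 0.1350 ≈ 13.5%, i.e. 13.5 centimorgans.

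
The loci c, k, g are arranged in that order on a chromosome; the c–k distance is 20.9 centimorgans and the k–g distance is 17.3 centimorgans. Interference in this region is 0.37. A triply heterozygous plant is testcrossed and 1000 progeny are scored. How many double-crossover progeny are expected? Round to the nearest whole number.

23

Map distances give recombination frequencies of 0.209 and 0.173 for the two intervals.
With interference 0.37 (so coincidence = 0.63), expected double-crossover frequency = 0.209 × 0.173 × 0.63 = 0.02278.
Expected number = 0.02278 × 1000 = 22.78 ≈ 23.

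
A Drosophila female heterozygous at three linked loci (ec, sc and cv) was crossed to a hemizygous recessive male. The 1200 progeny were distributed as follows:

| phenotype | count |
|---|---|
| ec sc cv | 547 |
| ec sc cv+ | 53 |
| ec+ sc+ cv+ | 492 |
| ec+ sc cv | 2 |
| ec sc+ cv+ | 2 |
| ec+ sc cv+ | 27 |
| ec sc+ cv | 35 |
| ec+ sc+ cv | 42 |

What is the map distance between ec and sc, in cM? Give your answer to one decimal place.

The two most frequent reciprocal classes, ec+ sc+ cv+ and ec sc cv, are the parental types, so the F1 was ec+ sc+ cv+ / ec sc cv.
The two rarest classes, ec sc+ cv+ and ec+ sc cv, are the double crossovers. Comparing them with the parentals, only the ec allele has switched, so ec is the middle locus and the order is sc – ec – cv.
Crossovers in the sc–ec interval produce the single-crossover classes ec+ sc cv+ and ec sc+ cv (27 + 35 = 62) plus the double crossovers (4).
RF(sc–ec) = (62 + 4) / 1200 = 66/1200 = 0.0550 → 5.5 cM.

5.5 cM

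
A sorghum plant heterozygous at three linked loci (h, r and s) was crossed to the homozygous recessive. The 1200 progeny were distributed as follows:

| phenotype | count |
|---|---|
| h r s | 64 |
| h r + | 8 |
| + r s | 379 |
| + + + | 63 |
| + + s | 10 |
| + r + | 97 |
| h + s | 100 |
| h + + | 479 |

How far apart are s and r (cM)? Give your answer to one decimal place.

17.9 cM

The two most frequent reciprocal classes, h + + and + r s, are the parental types, so the F1 was h + + / + r s.
The two rarest classes, h r + and + + s, are the double crossovers. Comparing them with the parentals, only the r allele has switched, so r is the middle locus and the order is s – r – h.
Crossovers in the s–r interval produce the single-crossover classes h + s and + r + (100 + 97 = 197) plus the double crossovers (18).
RF(s–r) = (197 + 18) / 1200 = 215/1200 = 0.1792 → 17.9 cM.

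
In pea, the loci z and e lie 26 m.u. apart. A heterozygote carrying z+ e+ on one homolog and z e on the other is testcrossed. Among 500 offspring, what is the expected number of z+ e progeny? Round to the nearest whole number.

A map distance of 26 m.u. corresponds to a recombination frequency of 0.260.
The F1 is z+ e+ / z e, so z+ e is a recombinant gamete class with expected frequency r/2 = 0.260/2 = 0.1300.
Expected number = 0.1300 × 500 = 65.00 ≈ 65.

65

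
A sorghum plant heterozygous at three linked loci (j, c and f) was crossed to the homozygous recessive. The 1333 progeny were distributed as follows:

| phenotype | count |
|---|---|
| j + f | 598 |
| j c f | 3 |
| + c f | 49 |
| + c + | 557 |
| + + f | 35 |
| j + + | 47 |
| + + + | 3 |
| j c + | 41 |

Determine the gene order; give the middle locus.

The two most frequent reciprocal classes, j + f and + c +, are the parental types, so the F1 was j + f / + c +.
The two rarest classes, j c f and + + +, are the double crossovers. Comparing them with the parentals, only the c allele has switched, so c is the middle locus and the order is j – c – f.

c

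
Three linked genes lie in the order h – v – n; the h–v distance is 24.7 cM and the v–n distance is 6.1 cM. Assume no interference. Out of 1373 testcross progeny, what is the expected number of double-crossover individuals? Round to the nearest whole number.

Map distances give recombination frequencies of 0.247 and 0.061 for the two intervals.
With no interference, expected double-crossover frequency = 0.247 × 0.061 = 0.01507.
Expected number = 0.01507 × 1373 = 20.69 ≈ 21.

21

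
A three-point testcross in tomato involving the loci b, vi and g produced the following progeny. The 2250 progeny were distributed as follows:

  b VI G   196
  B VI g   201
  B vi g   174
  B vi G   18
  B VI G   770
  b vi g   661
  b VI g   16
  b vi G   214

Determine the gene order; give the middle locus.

The two most frequent reciprocal classes, b vi g and B VI G, are the parental types, so the F1 was b vi g / B VI G.
The two rarest classes, b VI g and B vi G, are the double crossovers. Comparing them with the parentals, only the vi allele has switched, so vi is the middle locus and the order is b – vi – g.

vi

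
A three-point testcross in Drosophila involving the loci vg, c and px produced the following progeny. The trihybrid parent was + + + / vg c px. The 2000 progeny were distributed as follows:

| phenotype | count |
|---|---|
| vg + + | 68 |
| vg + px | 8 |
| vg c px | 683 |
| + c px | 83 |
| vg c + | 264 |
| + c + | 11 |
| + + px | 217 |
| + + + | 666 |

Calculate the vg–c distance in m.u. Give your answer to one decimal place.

8.5 m.u.

The two rarest classes, + c + and vg + px, are the double crossovers. Comparing them with the parentals, only the c allele has switched, so c is the middle locus and the order is vg – c – px.
Crossovers in the vg–c interval produce the single-crossover classes vg + + and + c px (68 + 83 = 151) plus the double crossovers (19).
RF(vg–c) = (151 + 19) / 2000 = 170/2000 = 0.0850 → 8.5 m.u.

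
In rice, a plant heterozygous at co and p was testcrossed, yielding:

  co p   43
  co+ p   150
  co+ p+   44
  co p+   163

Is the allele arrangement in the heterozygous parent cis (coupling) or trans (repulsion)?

The two most frequent classes are co+ p (150) and co p+ (163); these are the parental (non-recombinant) types.
So the F1 carried co+ p on one chromosome and co p+ on the other — the recessive alleles are on opposite chromosomes (trans / repulsion).

trans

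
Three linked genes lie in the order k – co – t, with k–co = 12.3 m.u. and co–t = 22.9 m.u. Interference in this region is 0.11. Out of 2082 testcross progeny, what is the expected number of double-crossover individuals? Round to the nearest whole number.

52

Map distances give recombination frequencies of 0.123 and 0.229 for the two intervals.
With interference 0.11 (so coincidence = 0.89), expected double-crossover frequency = 0.123 × 0.229 × 0.89 = 0.02507.
Expected number = 0.02507 × 2082 = 52.19 ≈ 52.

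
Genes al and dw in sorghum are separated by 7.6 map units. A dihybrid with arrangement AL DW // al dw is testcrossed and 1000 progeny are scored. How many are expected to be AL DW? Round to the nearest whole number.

A map distance of 7.6 map units corresponds to a recombination frequency of 0.076.
The F1 is AL DW / al dw, so AL DW is a parental gamete class with expected frequency (1 − r)/2 = 0.924/2 = 0.4620.
Expected number = 0.4620 × 1000 = 462.00 ≈ 462.

462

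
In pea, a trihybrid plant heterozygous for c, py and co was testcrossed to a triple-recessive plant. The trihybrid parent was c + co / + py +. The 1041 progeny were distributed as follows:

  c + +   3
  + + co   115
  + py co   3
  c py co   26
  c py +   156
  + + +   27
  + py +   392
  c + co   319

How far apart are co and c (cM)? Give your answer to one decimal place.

26.6 cM

The two rarest classes, c + + and + py co, are the double crossovers. Comparing them with the parentals, only the co allele has switched, so co is the middle locus and the order is c – co – py.
Crossovers in the c–co interval produce the single-crossover classes + + co and c py + (115 + 156 = 271) plus the double crossovers (6).
RF(c–co) = (271 + 6) / 1041 = 277/1041 = 0.2661 → 26.6 cM.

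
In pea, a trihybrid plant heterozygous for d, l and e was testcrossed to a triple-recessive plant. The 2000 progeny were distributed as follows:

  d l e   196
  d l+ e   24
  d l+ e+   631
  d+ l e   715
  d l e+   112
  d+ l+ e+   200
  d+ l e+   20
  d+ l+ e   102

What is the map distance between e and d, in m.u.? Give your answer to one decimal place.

The two most frequent reciprocal classes, d+ l e and d l+ e+, are the parental types, so the F1 was d+ l e / d l+ e+.
The two rarest classes, d+ l e+ and d l+ e, are the double crossovers. Comparing them with the parentals, only the e allele has switched, so e is the middle locus and the order is d – e – l.
Crossovers in the d–e interval produce the single-crossover classes d l e and d+ l+ e+ (196 + 200 = 396) plus the double crossovers (44).
RF(d–e) = (396 + 44) / 2000 = 440/2000 = 0.2200 → 22.0 m.u.

22.0 m.u.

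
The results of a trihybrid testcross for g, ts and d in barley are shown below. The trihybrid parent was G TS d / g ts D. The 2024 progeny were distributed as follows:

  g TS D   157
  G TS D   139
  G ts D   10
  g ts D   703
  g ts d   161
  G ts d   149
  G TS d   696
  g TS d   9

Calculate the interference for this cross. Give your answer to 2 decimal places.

0.63

The two rarest classes, g TS d and G ts D, are the double crossovers. Comparing them with the parentals, only the g allele has switched, so g is the middle locus and the order is ts – g – d.
ts–g: (306 + 19)/2024 = 0.1606; g–d: (300 + 19)/2024 = 0.1576.
Expected DCO frequency = 0.1606 × 0.1576 ≈ 0.02531; observed = 19/2024 ≈ 0.00939.
Coefficient of coincidence = 0.00939/0.02531 ≈ 0.37; interference = 1 − 0.37 = 0.63.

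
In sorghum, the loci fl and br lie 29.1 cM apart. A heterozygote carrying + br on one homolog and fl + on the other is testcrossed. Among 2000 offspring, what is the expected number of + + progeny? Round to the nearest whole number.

A map distance of 29.1 cM corresponds to a recombination frequency of 0.291.
The F1 is + br / fl +, so + + is a recombinant gamete class with expected frequency r/2 = 0.291/2 = 0.1455.
Expected number = 0.1455 × 2000 = 291.00 ≈ 291.

291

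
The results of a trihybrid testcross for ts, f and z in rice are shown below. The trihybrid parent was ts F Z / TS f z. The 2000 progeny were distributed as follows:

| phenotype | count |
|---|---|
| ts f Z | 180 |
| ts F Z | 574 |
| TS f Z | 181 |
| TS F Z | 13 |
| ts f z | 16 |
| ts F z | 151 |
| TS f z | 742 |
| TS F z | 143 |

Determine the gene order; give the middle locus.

The two rarest classes, TS F Z and ts f z, are the double crossovers. Comparing them with the parentals, only the ts allele has switched, so ts is the middle locus and the order is f – ts – z.

ts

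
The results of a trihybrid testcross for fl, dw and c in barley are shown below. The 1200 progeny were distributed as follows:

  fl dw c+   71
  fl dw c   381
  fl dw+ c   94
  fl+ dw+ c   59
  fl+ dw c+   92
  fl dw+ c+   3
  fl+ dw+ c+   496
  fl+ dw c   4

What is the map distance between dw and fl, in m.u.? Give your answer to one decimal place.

The two most frequent reciprocal classes, fl+ dw+ c+ and fl dw c, are the parental types, so the F1 was fl+ dw+ c+ / fl dw c.
The two rarest classes, fl dw+ c+ and fl+ dw c, are the double crossovers. Comparing them with the parentals, only the fl allele has switched, so fl is the middle locus and the order is c – fl – dw.
Crossovers in the fl–dw interval produce the single-crossover classes fl+ dw c+ and fl dw+ c (92 + 94 = 186) plus the double crossovers (7).
RF(fl–dw) = (186 + 7) / 1200 = 193/1200 = 0.1608 → 16.1 m.u.

16.1 m.u.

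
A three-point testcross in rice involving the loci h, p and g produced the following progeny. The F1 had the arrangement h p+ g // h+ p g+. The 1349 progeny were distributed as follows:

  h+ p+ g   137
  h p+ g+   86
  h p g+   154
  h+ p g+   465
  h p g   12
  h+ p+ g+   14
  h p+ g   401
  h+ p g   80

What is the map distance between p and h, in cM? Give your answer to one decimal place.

23.5 cM

The two rarest classes, h p g and h+ p+ g+, are the double crossovers. Comparing them with the parentals, only the p allele has switched, so p is the middle locus and the order is h – p – g.
Crossovers in the h–p interval produce the single-crossover classes h+ p+ g and h p g+ (137 + 154 = 291) plus the double crossovers (26).
RF(h–p) = (291 + 26) / 1349 = 317/1349 = 0.2350 → 23.5 cM.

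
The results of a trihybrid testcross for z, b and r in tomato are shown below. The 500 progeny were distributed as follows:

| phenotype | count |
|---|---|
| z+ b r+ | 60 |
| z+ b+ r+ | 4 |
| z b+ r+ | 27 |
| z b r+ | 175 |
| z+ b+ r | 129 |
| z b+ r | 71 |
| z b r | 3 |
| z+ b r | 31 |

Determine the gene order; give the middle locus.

r

The two most frequent reciprocal classes, z+ b+ r and z b r+, are the parental types, so the F1 was z+ b+ r / z b r+.
The two rarest classes, z+ b+ r+ and z b r, are the double crossovers. Comparing them with the parentals, only the r allele has switched, so r is the middle locus and the order is b – r – z.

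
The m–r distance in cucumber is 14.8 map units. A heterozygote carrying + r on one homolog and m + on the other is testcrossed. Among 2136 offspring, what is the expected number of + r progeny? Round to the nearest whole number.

A map distance of 14.8 map units corresponds to a recombination frequency of 0.148.
The F1 is + r / m +, so + r is a parental gamete class with expected frequency (1 − r)/2 = 0.852/2 = 0.4260.
Expected number = 0.4260 × 2136 = 909.94 ≈ 910.

910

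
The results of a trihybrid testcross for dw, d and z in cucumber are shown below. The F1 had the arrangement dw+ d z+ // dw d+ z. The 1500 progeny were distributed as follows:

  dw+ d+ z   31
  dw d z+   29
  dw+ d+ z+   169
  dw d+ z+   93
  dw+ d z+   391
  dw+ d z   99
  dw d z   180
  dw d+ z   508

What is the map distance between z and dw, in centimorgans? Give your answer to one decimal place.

The two rarest classes, dw d z+ and dw+ d+ z, are the double crossovers. Comparing them with the parentals, only the dw allele has switched, so dw is the middle locus and the order is z – dw – d.
Crossovers in the z–dw interval produce the single-crossover classes dw+ d z and dw d+ z+ (99 + 93 = 192) plus the double crossovers (60).
RF(z–dw) = (192 + 60) / 1500 = 252/1500 = 0.1680 → 16.8 centimorgans.

16.8 centimorgans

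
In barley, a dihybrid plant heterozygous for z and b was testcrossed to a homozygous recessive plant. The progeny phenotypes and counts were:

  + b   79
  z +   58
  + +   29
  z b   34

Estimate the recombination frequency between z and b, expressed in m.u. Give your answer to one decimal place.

The two most frequent classes, + b (79) and z + (58), are the parental types, so the F1 was + b / z +.
The recombinant classes are + + and z b: 29 + 34 = 63.
Recombination frequency = 63/200 = 0.3150 ≈ 31.5%, i.e. 31.5 m.u.

31.5 m.u.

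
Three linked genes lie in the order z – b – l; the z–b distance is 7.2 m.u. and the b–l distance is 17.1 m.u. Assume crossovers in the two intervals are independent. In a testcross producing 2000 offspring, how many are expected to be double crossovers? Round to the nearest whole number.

Map distances give recombination frequencies of 0.072 and 0.171 for the two intervals.
With no interference, expected double-crossover frequency = 0.072 × 0.171 = 0.01231.
Expected number = 0.01231 × 2000 = 24.62 ≈ 25.

25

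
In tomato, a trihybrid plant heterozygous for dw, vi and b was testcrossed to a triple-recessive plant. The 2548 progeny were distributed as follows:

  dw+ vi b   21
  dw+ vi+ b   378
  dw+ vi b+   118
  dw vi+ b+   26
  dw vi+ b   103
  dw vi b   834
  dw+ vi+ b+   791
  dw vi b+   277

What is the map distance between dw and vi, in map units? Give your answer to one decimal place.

The two most frequent reciprocal classes, dw+ vi+ b+ and dw vi b, are the parental types, so the F1 was dw+ vi+ b+ / dw vi b.
The two rarest classes, dw vi+ b+ and dw+ vi b, are the double crossovers. Comparing them with the parentals, only the dw allele has switched, so dw is the middle locus and the order is vi – dw – b.
Crossovers in the vi–dw interval produce the single-crossover classes dw+ vi b+ and dw vi+ b (118 + 103 = 221) plus the double crossovers (47).
RF(vi–dw) = (221 + 47) / 2548 = 268/2548 = 0.1052 → 10.5 map units.

10.5 map units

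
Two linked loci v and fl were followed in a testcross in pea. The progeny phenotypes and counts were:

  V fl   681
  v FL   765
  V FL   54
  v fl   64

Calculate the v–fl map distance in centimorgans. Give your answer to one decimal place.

The two most frequent classes, V fl (681) and v FL (765), are the parental types, so the F1 was V fl / v FL.
The recombinant classes are V FL and v fl: 54 + 64 = 118.
Recombination frequency = 118/1564 = 0.0754 ≈ 7.5%, i.e. 7.5 centimorgans.

7.5 centimorgans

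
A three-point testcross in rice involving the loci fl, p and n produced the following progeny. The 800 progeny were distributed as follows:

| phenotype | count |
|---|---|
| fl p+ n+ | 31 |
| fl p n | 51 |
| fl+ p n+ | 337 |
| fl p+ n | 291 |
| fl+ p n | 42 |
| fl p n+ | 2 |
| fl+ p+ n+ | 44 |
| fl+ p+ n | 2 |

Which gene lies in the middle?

The two most frequent reciprocal classes, fl p+ n and fl+ p n+, are the parental types, so the F1 was fl p+ n / fl+ p n+.
The two rarest classes, fl+ p+ n and fl p n+, are the double crossovers. Comparing them with the parentals, only the fl allele has switched, so fl is the middle locus and the order is n – fl – p.

fl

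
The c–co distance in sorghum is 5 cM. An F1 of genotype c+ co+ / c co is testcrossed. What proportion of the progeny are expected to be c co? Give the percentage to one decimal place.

47.5%

A map distance of 5 cM corresponds to a recombination frequency of 0.050.
The F1 is c+ co+ / c co, so c co is a parental gamete class with expected frequency (1 − r)/2 = 0.950/2 = 0.4750.
That is 0.4750 = 47.5% of the progeny.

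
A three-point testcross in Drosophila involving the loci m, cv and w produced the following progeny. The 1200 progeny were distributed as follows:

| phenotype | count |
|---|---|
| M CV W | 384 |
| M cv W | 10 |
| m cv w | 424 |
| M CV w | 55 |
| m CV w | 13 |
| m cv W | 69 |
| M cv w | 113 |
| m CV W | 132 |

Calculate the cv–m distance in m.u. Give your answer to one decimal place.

The two most frequent reciprocal classes, M CV W and m cv w, are the parental types, so the F1 was M CV W / m cv w.
The two rarest classes, M cv W and m CV w, are the double crossovers. Comparing them with the parentals, only the cv allele has switched, so cv is the middle locus and the order is w – cv – m.
Crossovers in the cv–m interval produce the single-crossover classes m CV W and M cv w (132 + 113 = 245) plus the double crossovers (23).
RF(cv–m) = (245 + 23) / 1200 = 268/1200 = 0.2233 → 22.3 m.u.

22.3 m.u.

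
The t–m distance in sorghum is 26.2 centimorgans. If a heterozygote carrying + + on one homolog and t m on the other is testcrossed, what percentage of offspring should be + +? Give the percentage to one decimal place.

A map distance of 26.2 centimorgans corresponds to a recombination frequency of 0.262.
The F1 is + + / t m, so + + is a parental gamete class with expected frequency (1 − r)/2 = 0.738/2 = 0.3690.
That is 0.3690 = 36.9% of the progeny.

36.9%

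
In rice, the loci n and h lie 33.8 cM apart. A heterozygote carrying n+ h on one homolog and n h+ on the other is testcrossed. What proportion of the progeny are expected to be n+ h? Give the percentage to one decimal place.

33.1%

A map distance of 33.8 cM corresponds to a recombination frequency of 0.338.
The F1 is n+ h / n h+, so n+ h is a parental gamete class with expected frequency (1 − r)/2 = 0.662/2 = 0.3310.
That is 0.3310 = 33.1% of the progeny.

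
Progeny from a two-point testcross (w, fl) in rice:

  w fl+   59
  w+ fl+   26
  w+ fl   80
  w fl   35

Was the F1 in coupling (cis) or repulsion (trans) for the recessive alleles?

trans

The two most frequent classes are w+ fl (80) and w fl+ (59); these are the parental (non-recombinant) types.
So the F1 carried w+ fl on one chromosome and w fl+ on the other — the recessive alleles are on opposite chromosomes (trans / repulsion).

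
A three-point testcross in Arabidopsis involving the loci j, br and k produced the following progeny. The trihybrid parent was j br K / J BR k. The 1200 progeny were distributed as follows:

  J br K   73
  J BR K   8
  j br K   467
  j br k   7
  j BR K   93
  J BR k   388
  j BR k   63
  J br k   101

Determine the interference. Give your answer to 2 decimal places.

0.43

The two rarest classes, j br k and J BR K, are the double crossovers. Comparing them with the parentals, only the k allele has switched, so k is the middle locus and the order is br – k – j.
br–k: (194 + 15)/1200 = 0.1742; k–j: (136 + 15)/1200 = 0.1258.
Expected DCO frequency = 0.1742 × 0.1258 ≈ 0.02191; observed = 15/1200 ≈ 0.01250.
Coefficient of coincidence = 0.01250/0.02191 ≈ 0.57; interference = 1 − 0.57 = 0.43.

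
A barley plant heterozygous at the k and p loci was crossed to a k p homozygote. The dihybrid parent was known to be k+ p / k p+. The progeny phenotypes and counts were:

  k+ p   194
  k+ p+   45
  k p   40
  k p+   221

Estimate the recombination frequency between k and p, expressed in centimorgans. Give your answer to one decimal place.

The recombinant classes are k+ p+ and k p: 45 + 40 = 85.
Recombination frequency = 85/500 = 0.1700 ≈ 17.0%, i.e. 17.0 centimorgans.

17.0 centimorgans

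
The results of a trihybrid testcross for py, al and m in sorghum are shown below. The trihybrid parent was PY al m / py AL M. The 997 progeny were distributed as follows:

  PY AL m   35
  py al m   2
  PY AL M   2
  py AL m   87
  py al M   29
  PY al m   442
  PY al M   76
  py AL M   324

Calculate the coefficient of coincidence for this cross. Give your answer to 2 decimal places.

0.35

The two rarest classes, py al m and PY AL M, are the double crossovers. Comparing them with the parentals, only the py allele has switched, so py is the middle locus and the order is al – py – m.
al–py: (64 + 4)/997 = 0.0682; py–m: (163 + 4)/997 = 0.1675.
Expected DCO frequency = 0.0682 × 0.1675 ≈ 0.01142; observed = 4/997 ≈ 0.00401.
Coefficient of coincidence = 0.00401/0.01142 ≈ 0.35.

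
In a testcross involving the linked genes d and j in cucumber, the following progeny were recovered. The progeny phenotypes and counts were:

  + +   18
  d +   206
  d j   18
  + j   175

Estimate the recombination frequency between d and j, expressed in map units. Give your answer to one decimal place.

8.6 map units

The two most frequent classes, + j (175) and d + (206), are the parental types, so the F1 was + j / d +.
The recombinant classes are + + and d j: 18 + 18 = 36.
Recombination frequency = 36/417 = 0.0863 ≈ 8.6%, i.e. 8.6 map units.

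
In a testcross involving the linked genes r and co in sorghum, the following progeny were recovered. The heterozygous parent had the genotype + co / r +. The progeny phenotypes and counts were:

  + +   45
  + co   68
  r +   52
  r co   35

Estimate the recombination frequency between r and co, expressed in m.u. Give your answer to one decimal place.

40.0 m.u.

The recombinant classes are + + and r co: 45 + 35 = 80.
Recombination frequency = 80/200 = 0.4000 ≈ 40.0%, i.e. 40.0 m.u.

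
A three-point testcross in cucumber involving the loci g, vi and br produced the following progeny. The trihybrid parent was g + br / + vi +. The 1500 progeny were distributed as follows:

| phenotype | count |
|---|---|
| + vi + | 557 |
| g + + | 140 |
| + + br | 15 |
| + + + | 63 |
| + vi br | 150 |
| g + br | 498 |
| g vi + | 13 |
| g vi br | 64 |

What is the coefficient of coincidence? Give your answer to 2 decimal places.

The two rarest classes, + + br and g vi +, are the double crossovers. Comparing them with the parentals, only the g allele has switched, so g is the middle locus and the order is vi – g – br.
vi–g: (127 + 28)/1500 = 0.1033; g–br: (290 + 28)/1500 = 0.2120.
Expected DCO frequency = 0.1033 × 0.2120 ≈ 0.02190; observed = 28/1500 ≈ 0.01867.
Coefficient of coincidence = 0.01867/0.02190 ≈ 0.85.

0.85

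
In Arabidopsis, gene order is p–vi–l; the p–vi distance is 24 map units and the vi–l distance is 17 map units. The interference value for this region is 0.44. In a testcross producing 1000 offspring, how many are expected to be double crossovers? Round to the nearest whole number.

Map distances give recombination frequencies of 0.240 and 0.170 for the two intervals.
With interference 0.44 (so coincidence = 0.56), expected double-crossover frequency = 0.240 × 0.170 × 0.56 = 0.02285.
Expected number = 0.02285 × 1000 = 22.85 ≈ 23.

23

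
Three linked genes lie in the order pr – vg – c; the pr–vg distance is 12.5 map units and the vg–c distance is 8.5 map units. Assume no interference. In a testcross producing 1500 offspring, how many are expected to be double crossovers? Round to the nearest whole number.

Map distances give recombination frequencies of 0.125 and 0.085 for the two intervals.
With no interference, expected double-crossover frequency = 0.125 × 0.085 = 0.01063.
Expected number = 0.01063 × 1500 = 15.94 ≈ 16.

16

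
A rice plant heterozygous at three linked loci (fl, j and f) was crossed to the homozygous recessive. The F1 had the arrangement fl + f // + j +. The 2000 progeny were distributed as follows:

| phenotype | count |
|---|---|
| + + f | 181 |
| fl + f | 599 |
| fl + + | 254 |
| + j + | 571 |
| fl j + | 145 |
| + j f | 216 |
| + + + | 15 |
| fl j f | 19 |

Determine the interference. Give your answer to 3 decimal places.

The two rarest classes, fl j f and + + +, are the double crossovers. Comparing them with the parentals, only the j allele has switched, so j is the middle locus and the order is f – j – fl.
f–j: (470 + 34)/2000 = 0.2520; j–fl: (326 + 34)/2000 = 0.1800.
Expected DCO frequency = 0.2520 × 0.1800 ≈ 0.04536; observed = 34/2000 ≈ 0.01700.
Coefficient of coincidence = 0.01700/0.04536 ≈ 0.375; interference = 1 − 0.375 = 0.625.

0.625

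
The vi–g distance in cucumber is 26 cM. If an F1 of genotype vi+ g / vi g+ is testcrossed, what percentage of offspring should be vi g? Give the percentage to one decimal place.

A map distance of 26 cM corresponds to a recombination frequency of 0.260.
The F1 is vi+ g / vi g+, so vi g is a recombinant gamete class with expected frequency r/2 = 0.260/2 = 0.1300.
That is 0.1300 = 13.0% of the progeny.

13.0%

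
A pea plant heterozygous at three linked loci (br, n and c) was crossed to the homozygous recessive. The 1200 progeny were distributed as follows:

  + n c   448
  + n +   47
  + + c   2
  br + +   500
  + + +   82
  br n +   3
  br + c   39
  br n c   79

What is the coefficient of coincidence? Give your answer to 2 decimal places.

0.40

The two most frequent reciprocal classes, + n c and br + +, are the parental types, so the F1 was + n c / br + +.
The two rarest classes, + + c and br n +, are the double crossovers. Comparing them with the parentals, only the n allele has switched, so n is the middle locus and the order is br – n – c.
br–n: (161 + 5)/1200 = 0.1383; n–c: (86 + 5)/1200 = 0.0758.
Expected DCO frequency = 0.1383 × 0.0758 ≈ 0.01048; observed = 5/1200 ≈ 0.00417.
Coefficient of coincidence = 0.00417/0.01048 ≈ 0.40.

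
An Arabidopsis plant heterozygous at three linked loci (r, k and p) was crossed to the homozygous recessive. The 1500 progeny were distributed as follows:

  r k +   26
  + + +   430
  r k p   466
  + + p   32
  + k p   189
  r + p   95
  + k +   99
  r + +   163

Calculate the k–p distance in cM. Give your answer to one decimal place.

The two most frequent reciprocal classes, + + + and r k p, are the parental types, so the F1 was + + + / r k p.
The two rarest classes, + + p and r k +, are the double crossovers. Comparing them with the parentals, only the p allele has switched, so p is the middle locus and the order is k – p – r.
Crossovers in the k–p interval produce the single-crossover classes + k + and r + p (99 + 95 = 194) plus the double crossovers (58).
RF(k–p) = (194 + 58) / 1500 = 252/1500 = 0.1680 → 16.8 cM.

16.8 cM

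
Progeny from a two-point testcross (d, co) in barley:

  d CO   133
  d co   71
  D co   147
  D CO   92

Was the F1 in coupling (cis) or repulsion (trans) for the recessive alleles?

The two most frequent classes are D co (147) and d CO (133); these are the parental (non-recombinant) types.
So the F1 carried D co on one chromosome and d CO on the other — the recessive alleles are on opposite chromosomes (trans / repulsion).

trans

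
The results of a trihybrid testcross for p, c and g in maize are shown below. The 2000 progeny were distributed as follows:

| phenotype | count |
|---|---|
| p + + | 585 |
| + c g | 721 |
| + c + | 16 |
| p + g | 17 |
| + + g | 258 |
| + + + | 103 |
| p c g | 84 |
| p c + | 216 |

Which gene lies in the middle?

g

The two most frequent reciprocal classes, p + + and + c g, are the parental types, so the F1 was p + + / + c g.
The two rarest classes, p + g and + c +, are the double crossovers. Comparing them with the parentals, only the g allele has switched, so g is the middle locus and the order is p – g – c.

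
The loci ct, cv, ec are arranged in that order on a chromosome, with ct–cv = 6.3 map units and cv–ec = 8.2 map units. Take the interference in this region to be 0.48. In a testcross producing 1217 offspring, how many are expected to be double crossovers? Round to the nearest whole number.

Map distances give recombination frequencies of 0.063 and 0.082 for the two intervals.
With interference 0.48 (so coincidence = 0.52), expected double-crossover frequency = 0.063 × 0.082 × 0.52 = 0.00269.
Expected number = 0.00269 × 1217 = 3.27 ≈ 3.

3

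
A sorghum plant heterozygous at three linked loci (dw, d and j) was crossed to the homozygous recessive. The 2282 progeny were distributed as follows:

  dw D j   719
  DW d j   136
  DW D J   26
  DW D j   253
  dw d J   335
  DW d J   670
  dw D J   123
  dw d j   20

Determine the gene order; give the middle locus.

d

The two most frequent reciprocal classes, dw D j and DW d J, are the parental types, so the F1 was dw D j / DW d J.
The two rarest classes, dw d j and DW D J, are the double crossovers. Comparing them with the parentals, only the d allele has switched, so d is the middle locus and the order is j – d – dw.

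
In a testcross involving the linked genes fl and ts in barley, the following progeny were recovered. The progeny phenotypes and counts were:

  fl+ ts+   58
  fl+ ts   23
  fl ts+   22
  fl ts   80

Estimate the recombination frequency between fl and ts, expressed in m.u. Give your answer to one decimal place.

24.6 m.u.

The two most frequent classes, fl+ ts+ (58) and fl ts (80), are the parental types, so the F1 was fl+ ts+ / fl ts.
The recombinant classes are fl+ ts and fl ts+: 23 + 22 = 45.
Recombination frequency = 45/183 = 0.2459 ≈ 24.6%, i.e. 24.6 m.u.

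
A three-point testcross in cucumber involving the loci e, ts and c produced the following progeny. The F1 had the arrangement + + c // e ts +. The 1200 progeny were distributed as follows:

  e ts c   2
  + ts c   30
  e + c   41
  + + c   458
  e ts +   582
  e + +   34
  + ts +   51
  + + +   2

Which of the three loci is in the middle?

c

The two rarest classes, + + + and e ts c, are the double crossovers. Comparing them with the parentals, only the c allele has switched, so c is the middle locus and the order is ts – c – e.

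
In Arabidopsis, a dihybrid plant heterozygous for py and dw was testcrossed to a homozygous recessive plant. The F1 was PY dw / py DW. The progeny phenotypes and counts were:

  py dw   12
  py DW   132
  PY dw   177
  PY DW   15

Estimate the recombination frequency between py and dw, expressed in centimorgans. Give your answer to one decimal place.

The recombinant classes are PY DW and py dw: 15 + 12 = 27.
Recombination frequency = 27/336 = 0.0804 ≈ 8.0%, i.e. 8.0 centimorgans.

8.0 centimorgans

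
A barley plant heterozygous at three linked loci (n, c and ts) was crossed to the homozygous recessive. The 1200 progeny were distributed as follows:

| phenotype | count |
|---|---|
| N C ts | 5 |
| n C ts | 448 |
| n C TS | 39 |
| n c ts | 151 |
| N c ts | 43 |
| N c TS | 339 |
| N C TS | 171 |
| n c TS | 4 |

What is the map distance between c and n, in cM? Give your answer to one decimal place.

27.6 cM

The two most frequent reciprocal classes, n C ts and N c TS, are the parental types, so the F1 was n C ts / N c TS.
The two rarest classes, N C ts and n c TS, are the double crossovers. Comparing them with the parentals, only the n allele has switched, so n is the middle locus and the order is c – n – ts.
Crossovers in the c–n interval produce the single-crossover classes n c ts and N C TS (151 + 171 = 322) plus the double crossovers (9).
RF(c–n) = (322 + 9) / 1200 = 331/1200 = 0.2758 → 27.6 cM.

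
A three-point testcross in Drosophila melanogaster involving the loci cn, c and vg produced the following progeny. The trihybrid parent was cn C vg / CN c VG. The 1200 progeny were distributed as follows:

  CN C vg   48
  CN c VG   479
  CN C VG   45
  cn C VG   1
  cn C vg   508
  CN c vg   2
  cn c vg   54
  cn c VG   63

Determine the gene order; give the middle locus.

The two rarest classes, cn C VG and CN c vg, are the double crossovers. Comparing them with the parentals, only the vg allele has switched, so vg is the middle locus and the order is cn – vg – c.

vg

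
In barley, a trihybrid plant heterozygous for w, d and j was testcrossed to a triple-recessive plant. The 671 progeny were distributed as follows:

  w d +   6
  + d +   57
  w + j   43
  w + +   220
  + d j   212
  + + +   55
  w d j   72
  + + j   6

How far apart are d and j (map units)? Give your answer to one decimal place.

16.7 map units

The two most frequent reciprocal classes, w + + and + d j, are the parental types, so the F1 was w + + / + d j.
The two rarest classes, w d + and + + j, are the double crossovers. Comparing them with the parentals, only the d allele has switched, so d is the middle locus and the order is w – d – j.
Crossovers in the d–j interval produce the single-crossover classes w + j and + d + (43 + 57 = 100) plus the double crossovers (12).
RF(d–j) = (100 + 12) / 671 = 112/671 = 0.1669 → 16.7 map units.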